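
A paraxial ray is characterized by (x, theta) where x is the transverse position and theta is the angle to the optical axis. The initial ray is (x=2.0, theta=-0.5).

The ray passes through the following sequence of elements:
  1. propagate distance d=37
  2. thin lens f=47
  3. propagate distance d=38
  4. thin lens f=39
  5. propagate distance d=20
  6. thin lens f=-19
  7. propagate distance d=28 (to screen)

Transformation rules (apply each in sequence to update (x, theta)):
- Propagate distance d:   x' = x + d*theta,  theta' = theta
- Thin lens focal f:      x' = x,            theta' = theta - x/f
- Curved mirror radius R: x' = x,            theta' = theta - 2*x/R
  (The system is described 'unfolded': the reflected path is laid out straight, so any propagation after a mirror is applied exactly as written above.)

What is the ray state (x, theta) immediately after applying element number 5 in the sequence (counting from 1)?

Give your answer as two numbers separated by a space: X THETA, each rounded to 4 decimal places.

Initial: x=2.0000 theta=-0.5000
After 1 (propagate distance d=37): x=-16.5000 theta=-0.5000
After 2 (thin lens f=47): x=-16.5000 theta=-7/47 (≈-0.1489)
After 3 (propagate distance d=38): x=-2083/94 (≈-22.1596) theta=-7/47 (≈-0.1489)
After 4 (thin lens f=39): x=-2083/94 (≈-22.1596) theta=1537/3666 (≈0.4193)
After 5 (propagate distance d=20): x=-50497/3666 (≈-13.7744) theta=1537/3666 (≈0.4193)
Rounded to 4 decimal places: x = -13.7744, theta = 0.4193

Answer: -13.7744 0.4193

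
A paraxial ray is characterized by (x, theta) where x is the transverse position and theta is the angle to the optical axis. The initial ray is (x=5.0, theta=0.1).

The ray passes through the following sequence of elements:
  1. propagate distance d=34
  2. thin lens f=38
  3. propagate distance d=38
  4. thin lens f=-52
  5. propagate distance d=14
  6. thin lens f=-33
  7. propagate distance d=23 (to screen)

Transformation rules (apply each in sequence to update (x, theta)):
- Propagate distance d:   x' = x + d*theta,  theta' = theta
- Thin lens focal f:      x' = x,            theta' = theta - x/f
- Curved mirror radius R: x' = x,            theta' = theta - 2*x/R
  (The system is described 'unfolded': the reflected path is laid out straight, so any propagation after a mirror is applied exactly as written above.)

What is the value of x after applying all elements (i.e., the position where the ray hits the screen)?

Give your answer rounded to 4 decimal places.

Initial: x=5.0000 theta=0.1000
After 1 (propagate distance d=34): x=8.4000 theta=0.1000
After 2 (thin lens f=38): x=8.4000 theta=-23/190 (≈-0.1211)
After 3 (propagate distance d=38): x=3.8000 theta=-23/190 (≈-0.1211)
After 4 (thin lens f=-52): x=3.8000 theta=-237/4940 (≈-0.0480)
After 5 (propagate distance d=14): x=7727/2470 (≈3.1283) theta=-237/4940 (≈-0.0480)
After 6 (thin lens f=-33): x=7727/2470 (≈3.1283) theta=7633/163020 (≈0.0468)
After 7 (propagate distance d=23 (to screen)): x=685541/163020 (≈4.2053) theta=7633/163020 (≈0.0468)
Rounded to 4 decimal places: x = 4.2053

Answer: 4.2053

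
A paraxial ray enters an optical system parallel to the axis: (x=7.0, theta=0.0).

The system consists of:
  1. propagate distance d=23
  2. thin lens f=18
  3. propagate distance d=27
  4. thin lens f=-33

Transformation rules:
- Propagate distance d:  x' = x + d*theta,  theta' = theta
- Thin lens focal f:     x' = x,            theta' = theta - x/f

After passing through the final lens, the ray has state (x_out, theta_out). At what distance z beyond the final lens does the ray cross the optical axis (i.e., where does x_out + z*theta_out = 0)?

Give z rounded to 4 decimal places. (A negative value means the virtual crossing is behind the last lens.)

Initial: x=7.0000 theta=0.0000
After 1 (propagate distance d=23): x=7.0000 theta=0.0000
After 2 (thin lens f=18): x=7.0000 theta=-7/18 (≈-0.3889)
After 3 (propagate distance d=27): x=-3.5000 theta=-7/18 (≈-0.3889)
After 4 (thin lens f=-33): x=-3.5000 theta=-49/99 (≈-0.4949)
z_focus = -x_out/theta_out = -(-3.5000)/(-49/99) = -99/14 ≈ -7.0714
Rounded to 4 decimal places: z = -7.0714

Answer: -7.0714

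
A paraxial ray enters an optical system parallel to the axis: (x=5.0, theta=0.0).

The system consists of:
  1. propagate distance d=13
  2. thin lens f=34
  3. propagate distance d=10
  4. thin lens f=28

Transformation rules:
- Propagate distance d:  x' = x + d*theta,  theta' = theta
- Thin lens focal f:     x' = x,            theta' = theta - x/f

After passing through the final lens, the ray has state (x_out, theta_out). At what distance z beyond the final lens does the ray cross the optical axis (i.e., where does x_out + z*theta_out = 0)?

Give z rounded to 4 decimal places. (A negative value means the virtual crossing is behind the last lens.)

Answer: 12.9231

Derivation:
Initial: x=5.0000 theta=0.0000
After 1 (propagate distance d=13): x=5.0000 theta=0.0000
After 2 (thin lens f=34): x=5.0000 theta=-5/34 (≈-0.1471)
After 3 (propagate distance d=10): x=60/17 (≈3.5294) theta=-5/34 (≈-0.1471)
After 4 (thin lens f=28): x=60/17 (≈3.5294) theta=-65/238 (≈-0.2731)
z_focus = -x_out/theta_out = -(60/17)/(-65/238) = 168/13 ≈ 12.9231
Rounded to 4 decimal places: z = 12.9231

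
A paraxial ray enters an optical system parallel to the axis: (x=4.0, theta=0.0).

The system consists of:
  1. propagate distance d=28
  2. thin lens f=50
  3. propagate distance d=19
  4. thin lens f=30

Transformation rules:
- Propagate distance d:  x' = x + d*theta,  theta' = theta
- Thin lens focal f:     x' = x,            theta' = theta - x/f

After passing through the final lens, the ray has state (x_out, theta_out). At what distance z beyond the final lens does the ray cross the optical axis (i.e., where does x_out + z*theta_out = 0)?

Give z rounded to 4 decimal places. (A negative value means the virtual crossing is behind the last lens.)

Answer: 15.2459

Derivation:
Initial: x=4.0000 theta=0.0000
After 1 (propagate distance d=28): x=4.0000 theta=0.0000
After 2 (thin lens f=50): x=4.0000 theta=-0.0800
After 3 (propagate distance d=19): x=2.4800 theta=-0.0800
After 4 (thin lens f=30): x=2.4800 theta=-61/375 (≈-0.1627)
z_focus = -x_out/theta_out = -(2.4800)/(-61/375) = 930/61 ≈ 15.2459
Rounded to 4 decimal places: z = 15.2459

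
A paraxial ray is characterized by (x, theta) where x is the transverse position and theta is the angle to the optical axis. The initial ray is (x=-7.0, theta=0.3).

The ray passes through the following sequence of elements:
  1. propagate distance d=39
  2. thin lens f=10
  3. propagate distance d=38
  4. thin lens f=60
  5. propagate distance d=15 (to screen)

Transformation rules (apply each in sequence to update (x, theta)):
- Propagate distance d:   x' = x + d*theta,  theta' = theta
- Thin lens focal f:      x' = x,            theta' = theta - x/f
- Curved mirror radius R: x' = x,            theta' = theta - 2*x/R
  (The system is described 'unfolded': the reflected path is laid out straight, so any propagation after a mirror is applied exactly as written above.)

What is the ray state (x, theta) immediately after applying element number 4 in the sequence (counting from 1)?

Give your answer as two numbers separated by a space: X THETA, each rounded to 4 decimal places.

Initial: x=-7.0000 theta=0.3000
After 1 (propagate distance d=39): x=4.7000 theta=0.3000
After 2 (thin lens f=10): x=4.7000 theta=-0.1700
After 3 (propagate distance d=38): x=-1.7600 theta=-0.1700
After 4 (thin lens f=60): x=-1.7600 theta=-211/1500 (≈-0.1407)
Rounded to 4 decimal places: x = -1.7600, theta = -0.1407

Answer: -1.7600 -0.1407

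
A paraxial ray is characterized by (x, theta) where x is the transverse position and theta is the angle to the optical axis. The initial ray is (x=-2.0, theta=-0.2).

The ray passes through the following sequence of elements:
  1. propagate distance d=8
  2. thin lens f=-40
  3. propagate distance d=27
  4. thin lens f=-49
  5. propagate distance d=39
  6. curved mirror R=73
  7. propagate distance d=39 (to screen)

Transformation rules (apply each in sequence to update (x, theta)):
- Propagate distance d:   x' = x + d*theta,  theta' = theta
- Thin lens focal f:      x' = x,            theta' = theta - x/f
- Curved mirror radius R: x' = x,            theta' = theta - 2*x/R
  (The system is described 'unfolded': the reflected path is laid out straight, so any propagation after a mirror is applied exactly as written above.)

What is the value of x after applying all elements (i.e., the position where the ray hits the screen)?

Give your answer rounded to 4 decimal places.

Initial: x=-2.0000 theta=-0.2000
After 1 (propagate distance d=8): x=-3.6000 theta=-0.2000
After 2 (thin lens f=-40): x=-3.6000 theta=-0.2900
After 3 (propagate distance d=27): x=-11.4300 theta=-0.2900
After 4 (thin lens f=-49): x=-11.4300 theta=-641/1225 (≈-0.5233)
After 5 (propagate distance d=39): x=-156003/4900 (≈-31.8373) theta=-641/1225 (≈-0.5233)
After 6 (curved mirror R=73): x=-156003/4900 (≈-31.8373) theta=62417/178850 (≈0.3490)
After 7 (propagate distance d=39 (to screen)): x=-6519693/357700 (≈-18.2267) theta=62417/178850 (≈0.3490)
Rounded to 4 decimal places: x = -18.2267

Answer: -18.2267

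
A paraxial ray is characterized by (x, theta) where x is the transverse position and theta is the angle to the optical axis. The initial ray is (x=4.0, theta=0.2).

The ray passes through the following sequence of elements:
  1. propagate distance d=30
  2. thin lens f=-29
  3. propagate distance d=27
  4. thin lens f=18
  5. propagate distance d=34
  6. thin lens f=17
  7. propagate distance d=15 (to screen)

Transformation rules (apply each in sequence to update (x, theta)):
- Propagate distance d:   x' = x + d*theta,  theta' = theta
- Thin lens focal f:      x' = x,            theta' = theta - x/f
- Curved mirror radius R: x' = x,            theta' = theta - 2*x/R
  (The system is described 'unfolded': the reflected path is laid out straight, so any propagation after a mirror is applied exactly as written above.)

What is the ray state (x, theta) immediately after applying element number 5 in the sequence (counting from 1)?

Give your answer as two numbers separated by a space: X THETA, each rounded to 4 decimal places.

Answer: -3.4406 -0.8280

Derivation:
Initial: x=4.0000 theta=0.2000
After 1 (propagate distance d=30): x=10.0000 theta=0.2000
After 2 (thin lens f=-29): x=10.0000 theta=79/145 (≈0.5448)
After 3 (propagate distance d=27): x=3583/145 (≈24.7103) theta=79/145 (≈0.5448)
After 4 (thin lens f=18): x=3583/145 (≈24.7103) theta=-2161/2610 (≈-0.8280)
After 5 (propagate distance d=34): x=-898/261 (≈-3.4406) theta=-2161/2610 (≈-0.8280)
Rounded to 4 decimal places: x = -3.4406, theta = -0.8280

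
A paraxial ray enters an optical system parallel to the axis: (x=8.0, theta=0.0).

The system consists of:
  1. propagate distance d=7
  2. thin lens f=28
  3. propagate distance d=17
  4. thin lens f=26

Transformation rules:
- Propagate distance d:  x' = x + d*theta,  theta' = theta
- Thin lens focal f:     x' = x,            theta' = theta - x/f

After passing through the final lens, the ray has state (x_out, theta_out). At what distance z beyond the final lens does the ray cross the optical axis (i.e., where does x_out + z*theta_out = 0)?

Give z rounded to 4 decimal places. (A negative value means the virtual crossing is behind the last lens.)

Initial: x=8.0000 theta=0.0000
After 1 (propagate distance d=7): x=8.0000 theta=0.0000
After 2 (thin lens f=28): x=8.0000 theta=-2/7 (≈-0.2857)
After 3 (propagate distance d=17): x=22/7 (≈3.1429) theta=-2/7 (≈-0.2857)
After 4 (thin lens f=26): x=22/7 (≈3.1429) theta=-37/91 (≈-0.4066)
z_focus = -x_out/theta_out = -(22/7)/(-37/91) = 286/37 ≈ 7.7297
Rounded to 4 decimal places: z = 7.7297

Answer: 7.7297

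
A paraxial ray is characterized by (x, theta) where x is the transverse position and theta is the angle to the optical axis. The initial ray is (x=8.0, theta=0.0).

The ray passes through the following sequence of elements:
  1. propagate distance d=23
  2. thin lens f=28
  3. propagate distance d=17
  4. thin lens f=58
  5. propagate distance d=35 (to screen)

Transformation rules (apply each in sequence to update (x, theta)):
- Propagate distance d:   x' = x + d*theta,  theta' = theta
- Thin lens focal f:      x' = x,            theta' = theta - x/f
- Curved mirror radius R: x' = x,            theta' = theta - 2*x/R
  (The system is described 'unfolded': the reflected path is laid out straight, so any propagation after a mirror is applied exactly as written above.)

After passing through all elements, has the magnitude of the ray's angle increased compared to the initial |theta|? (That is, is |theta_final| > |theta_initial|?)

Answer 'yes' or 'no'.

Answer: yes

Derivation:
Initial: x=8.0000 theta=0.0000
After 1 (propagate distance d=23): x=8.0000 theta=0.0000
After 2 (thin lens f=28): x=8.0000 theta=-2/7 (≈-0.2857)
After 3 (propagate distance d=17): x=22/7 (≈3.1429) theta=-2/7 (≈-0.2857)
After 4 (thin lens f=58): x=22/7 (≈3.1429) theta=-69/203 (≈-0.3399)
After 5 (propagate distance d=35 (to screen)): x=-1777/203 (≈-8.7537) theta=-69/203 (≈-0.3399)
|theta_initial|=0.0000 |theta_final|=69/203 (≈0.3399) -> increased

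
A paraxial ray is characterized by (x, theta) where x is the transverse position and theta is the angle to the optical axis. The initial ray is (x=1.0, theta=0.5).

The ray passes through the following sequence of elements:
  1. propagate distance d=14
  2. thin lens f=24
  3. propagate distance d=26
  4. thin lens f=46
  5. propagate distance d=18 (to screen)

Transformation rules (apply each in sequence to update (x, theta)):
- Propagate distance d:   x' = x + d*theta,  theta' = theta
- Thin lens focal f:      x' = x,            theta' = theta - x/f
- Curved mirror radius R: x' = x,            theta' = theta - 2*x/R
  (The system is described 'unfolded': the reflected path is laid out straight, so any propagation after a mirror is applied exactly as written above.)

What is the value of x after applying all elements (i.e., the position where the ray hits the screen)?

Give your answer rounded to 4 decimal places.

Answer: 10.5072

Derivation:
Initial: x=1.0000 theta=0.5000
After 1 (propagate distance d=14): x=8.0000 theta=0.5000
After 2 (thin lens f=24): x=8.0000 theta=1/6 (≈0.1667)
After 3 (propagate distance d=26): x=37/3 (≈12.3333) theta=1/6 (≈0.1667)
After 4 (thin lens f=46): x=37/3 (≈12.3333) theta=-7/69 (≈-0.1014)
After 5 (propagate distance d=18 (to screen)): x=725/69 (≈10.5072) theta=-7/69 (≈-0.1014)
Rounded to 4 decimal places: x = 10.5072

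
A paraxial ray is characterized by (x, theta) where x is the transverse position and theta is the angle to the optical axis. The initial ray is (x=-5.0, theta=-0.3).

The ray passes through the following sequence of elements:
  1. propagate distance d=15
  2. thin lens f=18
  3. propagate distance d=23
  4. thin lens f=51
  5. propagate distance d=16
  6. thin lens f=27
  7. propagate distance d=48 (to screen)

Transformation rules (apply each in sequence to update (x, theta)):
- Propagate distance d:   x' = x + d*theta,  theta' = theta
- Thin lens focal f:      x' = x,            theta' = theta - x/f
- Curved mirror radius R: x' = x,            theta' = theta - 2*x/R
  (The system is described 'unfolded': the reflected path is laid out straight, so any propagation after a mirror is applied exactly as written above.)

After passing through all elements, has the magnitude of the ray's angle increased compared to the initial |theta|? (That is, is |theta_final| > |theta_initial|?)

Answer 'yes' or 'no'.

Initial: x=-5.0000 theta=-0.3000
After 1 (propagate distance d=15): x=-9.5000 theta=-0.3000
After 2 (thin lens f=18): x=-9.5000 theta=41/180 (≈0.2278)
After 3 (propagate distance d=23): x=-767/180 (≈-4.2611) theta=41/180 (≈0.2278)
After 4 (thin lens f=51): x=-767/180 (≈-4.2611) theta=1429/4590 (≈0.3113)
After 5 (propagate distance d=16): x=6611/9180 (≈0.7202) theta=1429/4590 (≈0.3113)
After 6 (thin lens f=27): x=6611/9180 (≈0.7202) theta=14111/49572 (≈0.2847)
After 7 (propagate distance d=48 (to screen)): x=1188379/82620 (≈14.3837) theta=14111/49572 (≈0.2847)
|theta_initial|=0.3000 |theta_final|=14111/49572 (≈0.2847) -> not increased

Answer: no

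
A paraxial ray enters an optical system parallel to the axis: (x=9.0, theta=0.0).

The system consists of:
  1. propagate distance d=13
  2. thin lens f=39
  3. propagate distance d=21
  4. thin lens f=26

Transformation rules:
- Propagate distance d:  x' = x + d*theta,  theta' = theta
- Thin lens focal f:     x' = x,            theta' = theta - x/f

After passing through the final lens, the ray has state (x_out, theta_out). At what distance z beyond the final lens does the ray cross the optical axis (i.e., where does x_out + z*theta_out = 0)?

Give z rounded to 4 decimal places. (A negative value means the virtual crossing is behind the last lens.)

Answer: 10.6364

Derivation:
Initial: x=9.0000 theta=0.0000
After 1 (propagate distance d=13): x=9.0000 theta=0.0000
After 2 (thin lens f=39): x=9.0000 theta=-3/13 (≈-0.2308)
After 3 (propagate distance d=21): x=54/13 (≈4.1538) theta=-3/13 (≈-0.2308)
After 4 (thin lens f=26): x=54/13 (≈4.1538) theta=-66/169 (≈-0.3905)
z_focus = -x_out/theta_out = -(54/13)/(-66/169) = 117/11 ≈ 10.6364
Rounded to 4 decimal places: z = 10.6364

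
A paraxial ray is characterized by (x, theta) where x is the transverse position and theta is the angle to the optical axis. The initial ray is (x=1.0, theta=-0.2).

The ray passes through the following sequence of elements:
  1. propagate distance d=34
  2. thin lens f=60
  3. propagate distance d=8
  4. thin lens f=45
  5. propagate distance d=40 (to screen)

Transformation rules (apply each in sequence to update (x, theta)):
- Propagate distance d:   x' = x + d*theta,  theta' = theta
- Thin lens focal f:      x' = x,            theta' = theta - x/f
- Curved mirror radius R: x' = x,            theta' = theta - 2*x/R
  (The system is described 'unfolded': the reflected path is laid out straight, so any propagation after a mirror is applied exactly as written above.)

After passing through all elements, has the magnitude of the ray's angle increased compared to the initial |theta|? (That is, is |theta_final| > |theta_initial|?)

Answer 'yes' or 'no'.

Initial: x=1.0000 theta=-0.2000
After 1 (propagate distance d=34): x=-5.8000 theta=-0.2000
After 2 (thin lens f=60): x=-5.8000 theta=-31/300 (≈-0.1033)
After 3 (propagate distance d=8): x=-497/75 (≈-6.6267) theta=-31/300 (≈-0.1033)
After 4 (thin lens f=45): x=-497/75 (≈-6.6267) theta=593/13500 (≈0.0439)
After 5 (propagate distance d=40 (to screen)): x=-3287/675 (≈-4.8696) theta=593/13500 (≈0.0439)
|theta_initial|=0.2000 |theta_final|=593/13500 (≈0.0439) -> not increased

Answer: no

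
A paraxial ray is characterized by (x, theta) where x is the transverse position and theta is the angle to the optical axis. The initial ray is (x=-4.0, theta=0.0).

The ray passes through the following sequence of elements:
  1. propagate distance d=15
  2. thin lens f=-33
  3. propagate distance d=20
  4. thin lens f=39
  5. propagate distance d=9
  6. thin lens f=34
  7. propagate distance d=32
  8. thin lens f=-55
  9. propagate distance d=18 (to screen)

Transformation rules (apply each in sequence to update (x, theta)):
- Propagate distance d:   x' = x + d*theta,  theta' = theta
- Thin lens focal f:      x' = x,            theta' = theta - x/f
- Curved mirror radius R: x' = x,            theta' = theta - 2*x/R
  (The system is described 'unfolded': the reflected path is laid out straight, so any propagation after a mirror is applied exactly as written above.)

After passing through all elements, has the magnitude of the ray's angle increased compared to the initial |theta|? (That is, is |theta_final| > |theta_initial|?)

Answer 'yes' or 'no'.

Initial: x=-4.0000 theta=0.0000
After 1 (propagate distance d=15): x=-4.0000 theta=0.0000
After 2 (thin lens f=-33): x=-4.0000 theta=-4/33 (≈-0.1212)
After 3 (propagate distance d=20): x=-212/33 (≈-6.4242) theta=-4/33 (≈-0.1212)
After 4 (thin lens f=39): x=-212/33 (≈-6.4242) theta=56/1287 (≈0.0435)
After 5 (propagate distance d=9): x=-2588/429 (≈-6.0326) theta=56/1287 (≈0.0435)
After 6 (thin lens f=34): x=-2588/429 (≈-6.0326) theta=4834/21879 (≈0.2209)
After 7 (propagate distance d=32): x=22700/21879 (≈1.0375) theta=4834/21879 (≈0.2209)
After 8 (thin lens f=-55): x=22700/21879 (≈1.0375) theta=19238/80223 (≈0.2398)
After 9 (propagate distance d=18 (to screen)): x=1288552/240669 (≈5.3540) theta=19238/80223 (≈0.2398)
|theta_initial|=0.0000 |theta_final|=19238/80223 (≈0.2398) -> increased

Answer: yes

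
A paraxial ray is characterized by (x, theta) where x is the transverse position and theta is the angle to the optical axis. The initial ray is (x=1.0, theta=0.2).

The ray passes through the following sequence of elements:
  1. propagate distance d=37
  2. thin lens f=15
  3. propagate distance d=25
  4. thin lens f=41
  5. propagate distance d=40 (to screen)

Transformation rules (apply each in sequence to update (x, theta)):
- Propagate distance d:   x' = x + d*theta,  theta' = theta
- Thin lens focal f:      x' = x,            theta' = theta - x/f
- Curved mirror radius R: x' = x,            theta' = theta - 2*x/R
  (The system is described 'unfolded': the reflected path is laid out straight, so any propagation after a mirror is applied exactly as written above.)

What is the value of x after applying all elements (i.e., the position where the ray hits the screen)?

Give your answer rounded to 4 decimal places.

Initial: x=1.0000 theta=0.2000
After 1 (propagate distance d=37): x=8.4000 theta=0.2000
After 2 (thin lens f=15): x=8.4000 theta=-0.3600
After 3 (propagate distance d=25): x=-0.6000 theta=-0.3600
After 4 (thin lens f=41): x=-0.6000 theta=-354/1025 (≈-0.3454)
After 5 (propagate distance d=40 (to screen)): x=-591/41 (≈-14.4146) theta=-354/1025 (≈-0.3454)
Rounded to 4 decimal places: x = -14.4146

Answer: -14.4146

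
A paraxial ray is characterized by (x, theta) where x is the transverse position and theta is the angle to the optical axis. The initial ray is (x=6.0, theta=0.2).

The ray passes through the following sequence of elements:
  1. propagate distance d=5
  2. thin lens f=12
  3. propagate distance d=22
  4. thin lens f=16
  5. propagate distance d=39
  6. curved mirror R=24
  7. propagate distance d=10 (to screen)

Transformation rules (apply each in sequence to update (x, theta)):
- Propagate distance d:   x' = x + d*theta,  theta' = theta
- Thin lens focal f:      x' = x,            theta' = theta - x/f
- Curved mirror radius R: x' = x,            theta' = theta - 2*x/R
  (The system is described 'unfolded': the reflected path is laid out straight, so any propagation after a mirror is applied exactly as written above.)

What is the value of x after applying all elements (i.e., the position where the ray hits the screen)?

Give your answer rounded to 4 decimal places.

Answer: -5.0858

Derivation:
Initial: x=6.0000 theta=0.2000
After 1 (propagate distance d=5): x=7.0000 theta=0.2000
After 2 (thin lens f=12): x=7.0000 theta=-23/60 (≈-0.3833)
After 3 (propagate distance d=22): x=-43/30 (≈-1.4333) theta=-23/60 (≈-0.3833)
After 4 (thin lens f=16): x=-43/30 (≈-1.4333) theta=-47/160 (≈-0.2938)
After 5 (propagate distance d=39): x=-6187/480 (≈-12.8896) theta=-47/160 (≈-0.2938)
After 6 (curved mirror R=24): x=-6187/480 (≈-12.8896) theta=899/1152 (≈0.7804)
After 7 (propagate distance d=10 (to screen)): x=-14647/2880 (≈-5.0858) theta=899/1152 (≈0.7804)
Rounded to 4 decimal places: x = -5.0858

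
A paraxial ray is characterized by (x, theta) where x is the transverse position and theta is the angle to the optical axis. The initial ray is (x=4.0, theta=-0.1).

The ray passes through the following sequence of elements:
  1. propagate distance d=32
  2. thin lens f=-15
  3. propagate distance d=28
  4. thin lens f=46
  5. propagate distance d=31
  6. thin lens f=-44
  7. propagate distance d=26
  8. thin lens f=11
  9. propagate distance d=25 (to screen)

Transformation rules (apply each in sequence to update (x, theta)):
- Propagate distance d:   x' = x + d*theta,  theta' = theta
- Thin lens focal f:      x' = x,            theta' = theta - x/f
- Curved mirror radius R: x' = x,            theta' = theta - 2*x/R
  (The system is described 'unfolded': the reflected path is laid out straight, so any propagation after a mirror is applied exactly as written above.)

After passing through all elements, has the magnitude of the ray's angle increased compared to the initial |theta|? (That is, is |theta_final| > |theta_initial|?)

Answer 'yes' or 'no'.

Answer: yes

Derivation:
Initial: x=4.0000 theta=-0.1000
After 1 (propagate distance d=32): x=0.8000 theta=-0.1000
After 2 (thin lens f=-15): x=0.8000 theta=-7/150 (≈-0.0467)
After 3 (propagate distance d=28): x=-38/75 (≈-0.5067) theta=-7/150 (≈-0.0467)
After 4 (thin lens f=46): x=-38/75 (≈-0.5067) theta=-41/1150 (≈-0.0357)
After 5 (propagate distance d=31): x=-5561/3450 (≈-1.6119) theta=-41/1150 (≈-0.0357)
After 6 (thin lens f=-44): x=-5561/3450 (≈-1.6119) theta=-10973/151800 (≈-0.0723)
After 7 (propagate distance d=26): x=-264991/75900 (≈-3.4913) theta=-10973/151800 (≈-0.0723)
After 8 (thin lens f=11): x=-264991/75900 (≈-3.4913) theta=409279/1669800 (≈0.2451)
After 9 (propagate distance d=25 (to screen)): x=1467391/556600 (≈2.6363) theta=409279/1669800 (≈0.2451)
|theta_initial|=0.1000 |theta_final|=409279/1669800 (≈0.2451) -> increased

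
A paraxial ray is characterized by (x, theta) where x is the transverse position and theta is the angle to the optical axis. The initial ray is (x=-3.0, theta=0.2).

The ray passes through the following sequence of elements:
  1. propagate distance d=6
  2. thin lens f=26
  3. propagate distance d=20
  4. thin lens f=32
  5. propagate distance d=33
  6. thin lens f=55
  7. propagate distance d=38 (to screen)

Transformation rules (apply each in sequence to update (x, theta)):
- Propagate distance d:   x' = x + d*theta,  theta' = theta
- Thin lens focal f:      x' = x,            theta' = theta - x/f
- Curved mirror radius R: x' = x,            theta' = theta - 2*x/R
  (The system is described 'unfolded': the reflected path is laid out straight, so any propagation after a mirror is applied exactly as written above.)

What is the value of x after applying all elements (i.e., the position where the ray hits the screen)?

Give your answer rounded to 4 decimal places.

Initial: x=-3.0000 theta=0.2000
After 1 (propagate distance d=6): x=-1.8000 theta=0.2000
After 2 (thin lens f=26): x=-1.8000 theta=7/26 (≈0.2692)
After 3 (propagate distance d=20): x=233/65 (≈3.5846) theta=7/26 (≈0.2692)
After 4 (thin lens f=32): x=233/65 (≈3.5846) theta=327/2080 (≈0.1572)
After 5 (propagate distance d=33): x=18247/2080 (≈8.7726) theta=327/2080 (≈0.1572)
After 6 (thin lens f=55): x=18247/2080 (≈8.7726) theta=-131/57200 (≈-0.0023)
After 7 (propagate distance d=38 (to screen)): x=76433/8800 (≈8.6856) theta=-131/57200 (≈-0.0023)
Rounded to 4 decimal places: x = 8.6856

Answer: 8.6856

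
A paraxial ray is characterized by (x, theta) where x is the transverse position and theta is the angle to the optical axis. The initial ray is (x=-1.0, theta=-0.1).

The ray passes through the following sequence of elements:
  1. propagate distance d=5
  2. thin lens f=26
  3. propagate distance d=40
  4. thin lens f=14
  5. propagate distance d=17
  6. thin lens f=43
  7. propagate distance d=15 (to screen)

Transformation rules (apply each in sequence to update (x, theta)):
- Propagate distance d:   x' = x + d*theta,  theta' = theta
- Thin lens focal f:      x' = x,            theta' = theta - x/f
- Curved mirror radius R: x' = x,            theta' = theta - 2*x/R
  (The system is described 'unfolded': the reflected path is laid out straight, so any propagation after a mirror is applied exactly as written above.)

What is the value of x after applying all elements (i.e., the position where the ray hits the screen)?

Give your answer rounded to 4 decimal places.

Answer: 2.7628

Derivation:
Initial: x=-1.0000 theta=-0.1000
After 1 (propagate distance d=5): x=-1.5000 theta=-0.1000
After 2 (thin lens f=26): x=-1.5000 theta=-11/260 (≈-0.0423)
After 3 (propagate distance d=40): x=-83/26 (≈-3.1923) theta=-11/260 (≈-0.0423)
After 4 (thin lens f=14): x=-83/26 (≈-3.1923) theta=13/70 (≈0.1857)
After 5 (propagate distance d=17): x=-16/455 (≈-0.0352) theta=13/70 (≈0.1857)
After 6 (thin lens f=43): x=-16/455 (≈-0.0352) theta=7299/39130 (≈0.1865)
After 7 (propagate distance d=15 (to screen)): x=108109/39130 (≈2.7628) theta=7299/39130 (≈0.1865)
Rounded to 4 decimal places: x = 2.7628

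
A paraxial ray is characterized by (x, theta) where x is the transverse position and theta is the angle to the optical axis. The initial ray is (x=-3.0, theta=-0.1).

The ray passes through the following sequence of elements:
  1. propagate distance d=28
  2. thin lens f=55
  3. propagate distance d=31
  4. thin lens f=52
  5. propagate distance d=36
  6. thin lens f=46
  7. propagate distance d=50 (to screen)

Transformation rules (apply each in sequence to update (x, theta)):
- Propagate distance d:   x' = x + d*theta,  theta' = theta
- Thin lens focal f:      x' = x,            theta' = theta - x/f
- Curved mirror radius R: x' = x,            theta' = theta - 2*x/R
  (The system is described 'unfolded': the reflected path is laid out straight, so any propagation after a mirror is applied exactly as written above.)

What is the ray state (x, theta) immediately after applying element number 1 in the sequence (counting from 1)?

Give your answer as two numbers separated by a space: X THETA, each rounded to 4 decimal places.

Answer: -5.8000 -0.1000

Derivation:
Initial: x=-3.0000 theta=-0.1000
After 1 (propagate distance d=28): x=-5.8000 theta=-0.1000
Rounded to 4 decimal places: x = -5.8000, theta = -0.1000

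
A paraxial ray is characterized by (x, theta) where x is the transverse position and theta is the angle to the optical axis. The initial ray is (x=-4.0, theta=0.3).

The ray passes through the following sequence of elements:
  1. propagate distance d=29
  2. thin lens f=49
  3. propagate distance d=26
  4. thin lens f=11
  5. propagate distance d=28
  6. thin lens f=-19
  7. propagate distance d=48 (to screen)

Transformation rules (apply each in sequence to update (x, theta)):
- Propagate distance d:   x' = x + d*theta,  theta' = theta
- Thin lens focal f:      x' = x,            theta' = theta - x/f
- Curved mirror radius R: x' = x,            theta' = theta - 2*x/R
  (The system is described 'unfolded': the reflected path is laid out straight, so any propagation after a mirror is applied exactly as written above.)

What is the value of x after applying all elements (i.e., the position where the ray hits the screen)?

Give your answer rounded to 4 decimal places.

Answer: -68.2478

Derivation:
Initial: x=-4.0000 theta=0.3000
After 1 (propagate distance d=29): x=4.7000 theta=0.3000
After 2 (thin lens f=49): x=4.7000 theta=10/49 (≈0.2041)
After 3 (propagate distance d=26): x=4903/490 (≈10.0061) theta=10/49 (≈0.2041)
After 4 (thin lens f=11): x=4903/490 (≈10.0061) theta=-3803/5390 (≈-0.7056)
After 5 (propagate distance d=28): x=-52551/5390 (≈-9.7497) theta=-3803/5390 (≈-0.7056)
After 6 (thin lens f=-19): x=-52551/5390 (≈-9.7497) theta=-62404/51205 (≈-1.2187)
After 7 (propagate distance d=48 (to screen)): x=-6989253/102410 (≈-68.2478) theta=-62404/51205 (≈-1.2187)
Rounded to 4 decimal places: x = -68.2478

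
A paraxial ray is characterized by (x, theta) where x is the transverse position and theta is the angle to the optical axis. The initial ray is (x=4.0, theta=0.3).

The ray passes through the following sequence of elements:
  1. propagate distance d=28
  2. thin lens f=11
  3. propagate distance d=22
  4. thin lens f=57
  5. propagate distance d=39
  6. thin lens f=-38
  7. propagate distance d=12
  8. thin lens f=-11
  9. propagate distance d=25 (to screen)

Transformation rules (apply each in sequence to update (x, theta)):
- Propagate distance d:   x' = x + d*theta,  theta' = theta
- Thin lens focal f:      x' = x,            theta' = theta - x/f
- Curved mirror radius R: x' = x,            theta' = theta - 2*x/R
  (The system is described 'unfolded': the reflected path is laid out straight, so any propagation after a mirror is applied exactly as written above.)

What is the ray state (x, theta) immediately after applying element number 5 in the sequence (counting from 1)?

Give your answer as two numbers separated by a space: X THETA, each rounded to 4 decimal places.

Answer: -34.0952 -0.7255

Derivation:
Initial: x=4.0000 theta=0.3000
After 1 (propagate distance d=28): x=12.4000 theta=0.3000
After 2 (thin lens f=11): x=12.4000 theta=-91/110 (≈-0.8273)
After 3 (propagate distance d=22): x=-5.8000 theta=-91/110 (≈-0.8273)
After 4 (thin lens f=57): x=-5.8000 theta=-4549/6270 (≈-0.7255)
After 5 (propagate distance d=39): x=-71259/2090 (≈-34.0952) theta=-4549/6270 (≈-0.7255)
Rounded to 4 decimal places: x = -34.0952, theta = -0.7255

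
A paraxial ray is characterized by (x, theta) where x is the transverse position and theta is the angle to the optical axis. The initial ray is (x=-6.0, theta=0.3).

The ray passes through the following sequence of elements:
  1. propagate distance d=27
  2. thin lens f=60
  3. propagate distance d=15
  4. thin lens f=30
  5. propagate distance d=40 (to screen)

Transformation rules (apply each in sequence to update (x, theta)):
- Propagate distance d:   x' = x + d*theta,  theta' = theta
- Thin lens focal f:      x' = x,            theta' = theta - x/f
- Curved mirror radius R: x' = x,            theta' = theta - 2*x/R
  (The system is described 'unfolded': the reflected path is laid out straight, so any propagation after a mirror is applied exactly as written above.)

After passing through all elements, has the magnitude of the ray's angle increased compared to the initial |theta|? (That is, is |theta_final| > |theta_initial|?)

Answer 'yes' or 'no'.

Initial: x=-6.0000 theta=0.3000
After 1 (propagate distance d=27): x=2.1000 theta=0.3000
After 2 (thin lens f=60): x=2.1000 theta=0.2650
After 3 (propagate distance d=15): x=6.0750 theta=0.2650
After 4 (thin lens f=30): x=6.0750 theta=0.0625
After 5 (propagate distance d=40 (to screen)): x=8.5750 theta=0.0625
|theta_initial|=0.3000 |theta_final|=0.0625 -> not increased

Answer: no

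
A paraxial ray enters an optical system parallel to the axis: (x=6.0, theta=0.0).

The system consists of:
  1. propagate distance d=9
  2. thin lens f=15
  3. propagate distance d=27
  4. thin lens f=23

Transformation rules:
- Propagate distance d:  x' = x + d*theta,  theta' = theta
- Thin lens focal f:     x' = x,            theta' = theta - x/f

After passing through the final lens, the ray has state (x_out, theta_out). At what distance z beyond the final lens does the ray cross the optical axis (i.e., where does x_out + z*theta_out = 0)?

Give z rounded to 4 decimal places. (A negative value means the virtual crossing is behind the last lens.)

Initial: x=6.0000 theta=0.0000
After 1 (propagate distance d=9): x=6.0000 theta=0.0000
After 2 (thin lens f=15): x=6.0000 theta=-0.4000
After 3 (propagate distance d=27): x=-4.8000 theta=-0.4000
After 4 (thin lens f=23): x=-4.8000 theta=-22/115 (≈-0.1913)
z_focus = -x_out/theta_out = -(-4.8000)/(-22/115) = -276/11 ≈ -25.0909
Rounded to 4 decimal places: z = -25.0909

Answer: -25.0909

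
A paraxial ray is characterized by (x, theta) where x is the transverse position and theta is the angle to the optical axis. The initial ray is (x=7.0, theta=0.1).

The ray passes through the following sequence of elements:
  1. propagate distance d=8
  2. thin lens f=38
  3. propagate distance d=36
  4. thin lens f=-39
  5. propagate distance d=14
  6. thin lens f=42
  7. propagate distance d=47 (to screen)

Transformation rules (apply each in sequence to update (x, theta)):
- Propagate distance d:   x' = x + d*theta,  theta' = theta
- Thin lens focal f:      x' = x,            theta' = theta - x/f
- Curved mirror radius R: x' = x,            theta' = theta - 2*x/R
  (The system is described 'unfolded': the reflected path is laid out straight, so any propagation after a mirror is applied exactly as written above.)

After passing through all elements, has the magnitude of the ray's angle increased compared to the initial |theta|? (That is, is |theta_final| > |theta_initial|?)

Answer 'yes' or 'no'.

Answer: no

Derivation:
Initial: x=7.0000 theta=0.1000
After 1 (propagate distance d=8): x=7.8000 theta=0.1000
After 2 (thin lens f=38): x=7.8000 theta=-2/19 (≈-0.1053)
After 3 (propagate distance d=36): x=381/95 (≈4.0105) theta=-2/19 (≈-0.1053)
After 4 (thin lens f=-39): x=381/95 (≈4.0105) theta=-3/1235 (≈-0.0024)
After 5 (propagate distance d=14): x=4911/1235 (≈3.9765) theta=-3/1235 (≈-0.0024)
After 6 (thin lens f=42): x=4911/1235 (≈3.9765) theta=-1679/17290 (≈-0.0971)
After 7 (propagate distance d=47 (to screen)): x=-10159/17290 (≈-0.5876) theta=-1679/17290 (≈-0.0971)
|theta_initial|=0.1000 |theta_final|=1679/17290 (≈0.0971) -> not increased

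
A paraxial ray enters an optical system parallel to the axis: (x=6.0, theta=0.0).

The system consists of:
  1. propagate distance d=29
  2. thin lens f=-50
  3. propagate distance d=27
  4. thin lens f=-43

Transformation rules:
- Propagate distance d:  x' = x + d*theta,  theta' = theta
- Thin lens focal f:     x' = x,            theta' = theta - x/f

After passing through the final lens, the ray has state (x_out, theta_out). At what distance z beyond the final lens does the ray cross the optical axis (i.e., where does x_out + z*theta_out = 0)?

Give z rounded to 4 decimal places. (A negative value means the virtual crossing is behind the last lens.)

Initial: x=6.0000 theta=0.0000
After 1 (propagate distance d=29): x=6.0000 theta=0.0000
After 2 (thin lens f=-50): x=6.0000 theta=0.1200
After 3 (propagate distance d=27): x=9.2400 theta=0.1200
After 4 (thin lens f=-43): x=9.2400 theta=72/215 (≈0.3349)
z_focus = -x_out/theta_out = -(9.2400)/(72/215) = -3311/120 ≈ -27.5917
Rounded to 4 decimal places: z = -27.5917

Answer: -27.5917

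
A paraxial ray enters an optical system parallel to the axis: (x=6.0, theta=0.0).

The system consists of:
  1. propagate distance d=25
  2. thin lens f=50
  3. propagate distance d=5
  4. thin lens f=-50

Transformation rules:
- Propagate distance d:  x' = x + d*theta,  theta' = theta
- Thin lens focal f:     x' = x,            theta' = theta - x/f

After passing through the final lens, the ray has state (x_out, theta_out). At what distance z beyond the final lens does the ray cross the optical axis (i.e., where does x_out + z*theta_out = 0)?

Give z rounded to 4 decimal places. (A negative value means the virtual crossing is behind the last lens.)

Initial: x=6.0000 theta=0.0000
After 1 (propagate distance d=25): x=6.0000 theta=0.0000
After 2 (thin lens f=50): x=6.0000 theta=-0.1200
After 3 (propagate distance d=5): x=5.4000 theta=-0.1200
After 4 (thin lens f=-50): x=5.4000 theta=-0.0120
z_focus = -x_out/theta_out = -(5.4000)/(-0.0120) = 450.0000
Rounded to 4 decimal places: z = 450.0000

Answer: 450.0000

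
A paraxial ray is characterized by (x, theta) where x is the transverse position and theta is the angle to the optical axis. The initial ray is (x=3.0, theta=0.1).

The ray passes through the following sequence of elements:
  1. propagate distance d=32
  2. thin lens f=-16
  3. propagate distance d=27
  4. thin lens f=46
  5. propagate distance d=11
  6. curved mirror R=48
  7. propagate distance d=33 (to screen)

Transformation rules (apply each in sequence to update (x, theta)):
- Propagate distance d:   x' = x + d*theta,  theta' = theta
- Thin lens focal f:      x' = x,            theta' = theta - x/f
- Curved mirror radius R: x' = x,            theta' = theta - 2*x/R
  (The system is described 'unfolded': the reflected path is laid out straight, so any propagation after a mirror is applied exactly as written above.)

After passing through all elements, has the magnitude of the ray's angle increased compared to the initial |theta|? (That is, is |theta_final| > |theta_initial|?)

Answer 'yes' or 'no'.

Initial: x=3.0000 theta=0.1000
After 1 (propagate distance d=32): x=6.2000 theta=0.1000
After 2 (thin lens f=-16): x=6.2000 theta=0.4875
After 3 (propagate distance d=27): x=19.3625 theta=0.4875
After 4 (thin lens f=46): x=19.3625 theta=49/736 (≈0.0666)
After 5 (propagate distance d=11): x=73949/3680 (≈20.0948) theta=49/736 (≈0.0666)
After 6 (curved mirror R=48): x=73949/3680 (≈20.0948) theta=-68069/88320 (≈-0.7707)
After 7 (propagate distance d=33 (to screen)): x=-157167/29440 (≈-5.3386) theta=-68069/88320 (≈-0.7707)
|theta_initial|=0.1000 |theta_final|=68069/88320 (≈0.7707) -> increased

Answer: yes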